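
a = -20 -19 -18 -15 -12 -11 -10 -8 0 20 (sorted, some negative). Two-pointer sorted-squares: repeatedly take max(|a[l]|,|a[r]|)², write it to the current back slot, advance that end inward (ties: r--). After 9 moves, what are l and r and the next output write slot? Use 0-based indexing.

l=8, r=8, next write slot=0

l=0 r=9: |-20|<=|20| out[9]=400, r--
l=0 r=8: |-20|>|0| out[8]=400, l++
l=1 r=8: |-19|>|0| out[7]=361, l++
l=2 r=8: |-18|>|0| out[6]=324, l++
l=3 r=8: |-15|>|0| out[5]=225, l++
l=4 r=8: |-12|>|0| out[4]=144, l++
l=5 r=8: |-11|>|0| out[3]=121, l++
l=6 r=8: |-10|>|0| out[2]=100, l++
l=7 r=8: |-8|>|0| out[1]=64, l++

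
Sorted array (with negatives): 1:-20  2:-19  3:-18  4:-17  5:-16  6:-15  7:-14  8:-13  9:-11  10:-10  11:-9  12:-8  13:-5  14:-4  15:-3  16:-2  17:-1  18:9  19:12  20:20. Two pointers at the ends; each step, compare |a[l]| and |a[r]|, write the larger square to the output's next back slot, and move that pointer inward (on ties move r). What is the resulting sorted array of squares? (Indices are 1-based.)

[1, 4, 9, 16, 25, 64, 81, 81, 100, 121, 144, 169, 196, 225, 256, 289, 324, 361, 400, 400]

[1,20] |-20|<=|20| out[20]=400 → r--
[1,19] |-20|>|12| out[19]=400 → l++
[2,19] |-19|>|12| out[18]=361 → l++
[3,19] |-18|>|12| out[17]=324 → l++
[4,19] |-17|>|12| out[16]=289 → l++
[5,19] |-16|>|12| out[15]=256 → l++
[6,19] |-15|>|12| out[14]=225 → l++
[7,19] |-14|>|12| out[13]=196 → l++
[8,19] |-13|>|12| out[12]=169 → l++
[9,19] |-11|<=|12| out[11]=144 → r--
[9,18] |-11|>|9| out[10]=121 → l++
[10,18] |-10|>|9| out[9]=100 → l++
[11,18] |-9|<=|9| out[8]=81 → r--
[11,17] |-9|>|-1| out[7]=81 → l++
[12,17] |-8|>|-1| out[6]=64 → l++
[13,17] |-5|>|-1| out[5]=25 → l++
[14,17] |-4|>|-1| out[4]=16 → l++
[15,17] |-3|>|-1| out[3]=9 → l++
[16,17] |-2|>|-1| out[2]=4 → l++
[17,17] |-1|<=|-1| out[1]=1 → r--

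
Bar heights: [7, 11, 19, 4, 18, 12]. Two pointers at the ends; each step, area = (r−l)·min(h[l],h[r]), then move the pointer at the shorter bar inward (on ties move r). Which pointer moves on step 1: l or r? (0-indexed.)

l

[0,5] min(7,12)*5=35 best=35 * → l++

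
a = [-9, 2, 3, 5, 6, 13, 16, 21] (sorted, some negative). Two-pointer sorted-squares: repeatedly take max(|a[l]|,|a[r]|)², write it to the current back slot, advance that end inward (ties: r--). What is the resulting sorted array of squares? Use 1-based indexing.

[4, 9, 25, 36, 81, 169, 256, 441]

l=1 r=8: |-9|<=|21| out[8]=441, r--
l=1 r=7: |-9|<=|16| out[7]=256, r--
l=1 r=6: |-9|<=|13| out[6]=169, r--
l=1 r=5: |-9|>|6| out[5]=81, l++
l=2 r=5: |2|<=|6| out[4]=36, r--
l=2 r=4: |2|<=|5| out[3]=25, r--
l=2 r=3: |2|<=|3| out[2]=9, r--
l=2 r=2: |2|<=|2| out[1]=4, r--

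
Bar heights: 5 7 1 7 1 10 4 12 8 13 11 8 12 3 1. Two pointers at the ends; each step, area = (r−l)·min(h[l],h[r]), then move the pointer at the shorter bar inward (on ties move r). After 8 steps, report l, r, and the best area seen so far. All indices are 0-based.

l=6, r=12, best area=77

l=0 r=14: min(5,1)*14=14 best=14 *, r--
l=0 r=13: min(5,3)*13=39 best=39 *, r--
l=0 r=12: min(5,12)*12=60 best=60 *, l++
l=1 r=12: min(7,12)*11=77 best=77 *, l++
l=2 r=12: min(1,12)*10=10 best=77, l++
l=3 r=12: min(7,12)*9=63 best=77, l++
l=4 r=12: min(1,12)*8=8 best=77, l++
l=5 r=12: min(10,12)*7=70 best=77, l++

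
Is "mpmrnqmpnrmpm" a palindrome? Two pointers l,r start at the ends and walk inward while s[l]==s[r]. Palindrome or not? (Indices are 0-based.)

l=0 r=12: 'm'=='m', l++,r--
l=1 r=11: 'p'=='p', l++,r--
l=2 r=10: 'm'=='m', l++,r--
l=3 r=9: 'r'=='r', l++,r--
l=4 r=8: 'n'=='n', l++,r--
l=5 r=7: 'q'!='p', stop

not a palindrome (mismatch at 5,7)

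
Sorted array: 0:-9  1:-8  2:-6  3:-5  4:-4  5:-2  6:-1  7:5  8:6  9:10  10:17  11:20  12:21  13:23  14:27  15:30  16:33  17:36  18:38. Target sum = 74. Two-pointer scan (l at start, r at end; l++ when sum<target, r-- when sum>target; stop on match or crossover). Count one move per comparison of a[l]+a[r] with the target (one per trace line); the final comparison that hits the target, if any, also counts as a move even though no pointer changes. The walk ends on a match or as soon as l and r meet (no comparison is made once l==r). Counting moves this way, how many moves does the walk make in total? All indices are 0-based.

18 moves

[0,18] -9+38=29 <74 → l++
[1,18] -8+38=30 <74 → l++
[2,18] -6+38=32 <74 → l++
[3,18] -5+38=33 <74 → l++
[4,18] -4+38=34 <74 → l++
[5,18] -2+38=36 <74 → l++
[6,18] -1+38=37 <74 → l++
[7,18] 5+38=43 <74 → l++
[8,18] 6+38=44 <74 → l++
[9,18] 10+38=48 <74 → l++
[10,18] 17+38=55 <74 → l++
[11,18] 20+38=58 <74 → l++
[12,18] 21+38=59 <74 → l++
[13,18] 23+38=61 <74 → l++
[14,18] 27+38=65 <74 → l++
[15,18] 30+38=68 <74 → l++
[16,18] 33+38=71 <74 → l++
[17,18] 36+38=74 → found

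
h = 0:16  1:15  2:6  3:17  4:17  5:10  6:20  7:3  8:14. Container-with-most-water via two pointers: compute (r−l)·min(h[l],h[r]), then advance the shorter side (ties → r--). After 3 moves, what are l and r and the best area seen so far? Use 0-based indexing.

[0,8] min(16,14)*8=112 best=112 * → r--
[0,7] min(16,3)*7=21 best=112 → r--
[0,6] min(16,20)*6=96 best=112 → l++

l=1, r=6, best area=112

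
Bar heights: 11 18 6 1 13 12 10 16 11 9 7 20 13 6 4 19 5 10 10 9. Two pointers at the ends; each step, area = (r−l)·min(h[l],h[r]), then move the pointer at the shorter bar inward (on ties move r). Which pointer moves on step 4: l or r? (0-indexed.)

r

l=0 r=19: min(11,9)*19=171 best=171 *, r--
l=0 r=18: min(11,10)*18=180 best=180 *, r--
l=0 r=17: min(11,10)*17=170 best=180, r--
l=0 r=16: min(11,5)*16=80 best=180, r--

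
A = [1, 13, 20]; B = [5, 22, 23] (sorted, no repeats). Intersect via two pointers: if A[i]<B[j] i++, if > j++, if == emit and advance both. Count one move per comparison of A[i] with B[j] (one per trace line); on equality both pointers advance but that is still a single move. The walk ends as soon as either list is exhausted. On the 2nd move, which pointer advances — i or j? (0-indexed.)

[i=0,j=0] 1<5 → i++
[i=1,j=0] 13>5 → j++

j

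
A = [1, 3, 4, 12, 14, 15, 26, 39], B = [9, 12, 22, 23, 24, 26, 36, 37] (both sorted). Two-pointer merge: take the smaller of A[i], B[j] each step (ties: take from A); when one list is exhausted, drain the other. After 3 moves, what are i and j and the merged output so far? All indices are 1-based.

[i=1,j=1] A[i]=1<=B[j]=9 take 1 → i++
[i=2,j=1] A[i]=3<=B[j]=9 take 3 → i++
[i=3,j=1] A[i]=4<=B[j]=9 take 4 → i++

i=4, j=1, merged so far=[1, 3, 4]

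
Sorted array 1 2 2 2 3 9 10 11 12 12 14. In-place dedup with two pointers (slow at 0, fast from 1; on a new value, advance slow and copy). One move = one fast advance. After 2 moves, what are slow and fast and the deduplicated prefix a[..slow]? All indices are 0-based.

(s=0,f=1) a[fast]=2≠a[slow]=1 write a[1]=2 → slow++,fast++
(s=1,f=2) a[fast]=2=a[slow] dup → fast++

slow=1, fast=3, prefix=[1, 2]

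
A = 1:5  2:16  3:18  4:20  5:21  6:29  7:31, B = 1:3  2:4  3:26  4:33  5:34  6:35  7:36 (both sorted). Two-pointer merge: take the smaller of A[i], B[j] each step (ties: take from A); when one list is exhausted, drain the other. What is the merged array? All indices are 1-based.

[3, 4, 5, 16, 18, 20, 21, 26, 29, 31, 33, 34, 35, 36]

i=1 j=1: A[i]=5>B[j]=3 take 3, j++
i=1 j=2: A[i]=5>B[j]=4 take 4, j++
i=1 j=3: A[i]=5<=B[j]=26 take 5, i++
i=2 j=3: A[i]=16<=B[j]=26 take 16, i++
i=3 j=3: A[i]=18<=B[j]=26 take 18, i++
i=4 j=3: A[i]=20<=B[j]=26 take 20, i++
i=5 j=3: A[i]=21<=B[j]=26 take 21, i++
i=6 j=3: A[i]=29>B[j]=26 take 26, j++
i=6 j=4: A[i]=29<=B[j]=33 take 29, i++
i=7 j=4: A[i]=31<=B[j]=33 take 31, i++
i=8 j=4: A done, take B[j]=33, j++
i=8 j=5: A done, take B[j]=34, j++
i=8 j=6: A done, take B[j]=35, j++
i=8 j=7: A done, take B[j]=36, j++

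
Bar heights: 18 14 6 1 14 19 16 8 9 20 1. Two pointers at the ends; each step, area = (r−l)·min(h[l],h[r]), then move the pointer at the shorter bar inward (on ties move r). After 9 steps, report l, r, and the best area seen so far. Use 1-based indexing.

[1,11] min(18,1)*10=10 best=10 * → r--
[1,10] min(18,20)*9=162 best=162 * → l++
[2,10] min(14,20)*8=112 best=162 → l++
[3,10] min(6,20)*7=42 best=162 → l++
[4,10] min(1,20)*6=6 best=162 → l++
[5,10] min(14,20)*5=70 best=162 → l++
[6,10] min(19,20)*4=76 best=162 → l++
[7,10] min(16,20)*3=48 best=162 → l++
[8,10] min(8,20)*2=16 best=162 → l++

l=9, r=10, best area=162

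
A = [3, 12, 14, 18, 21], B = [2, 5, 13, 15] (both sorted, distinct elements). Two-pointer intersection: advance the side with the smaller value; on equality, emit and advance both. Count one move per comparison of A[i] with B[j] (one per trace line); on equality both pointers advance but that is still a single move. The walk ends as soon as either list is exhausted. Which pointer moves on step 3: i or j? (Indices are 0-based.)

[i=0,j=0] 3>2 → j++
[i=0,j=1] 3<5 → i++
[i=1,j=1] 12>5 → j++

j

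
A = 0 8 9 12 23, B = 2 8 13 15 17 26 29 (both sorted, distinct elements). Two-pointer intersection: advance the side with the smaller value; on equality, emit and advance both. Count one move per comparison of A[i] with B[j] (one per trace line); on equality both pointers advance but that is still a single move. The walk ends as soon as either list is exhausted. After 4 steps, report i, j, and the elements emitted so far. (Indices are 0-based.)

[i=0,j=0] 0<2 → i++
[i=1,j=0] 8>2 → j++
[i=1,j=1] 8==8 emit → i++,j++
[i=2,j=2] 9<13 → i++

i=3, j=2, emitted=[8]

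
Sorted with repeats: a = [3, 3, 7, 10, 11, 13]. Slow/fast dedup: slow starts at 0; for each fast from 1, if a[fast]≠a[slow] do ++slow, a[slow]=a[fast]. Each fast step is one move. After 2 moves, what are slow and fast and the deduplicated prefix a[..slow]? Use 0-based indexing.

(s=0,f=1) a[fast]=3=a[slow] dup → fast++
(s=0,f=2) a[fast]=7≠a[slow]=3 write a[1]=7 → slow++,fast++

slow=1, fast=3, prefix=[3, 7]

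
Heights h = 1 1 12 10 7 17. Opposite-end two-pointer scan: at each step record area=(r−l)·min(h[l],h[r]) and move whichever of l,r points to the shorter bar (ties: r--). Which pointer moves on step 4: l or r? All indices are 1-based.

l=1 r=6: min(1,17)*5=5 best=5 *, l++
l=2 r=6: min(1,17)*4=4 best=5, l++
l=3 r=6: min(12,17)*3=36 best=36 *, l++
l=4 r=6: min(10,17)*2=20 best=36, l++

l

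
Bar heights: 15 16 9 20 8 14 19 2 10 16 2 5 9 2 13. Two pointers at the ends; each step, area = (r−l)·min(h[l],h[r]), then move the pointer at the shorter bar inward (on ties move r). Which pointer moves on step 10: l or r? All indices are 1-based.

l

l=1 r=15: min(15,13)*14=182 best=182 *, r--
l=1 r=14: min(15,2)*13=26 best=182, r--
l=1 r=13: min(15,9)*12=108 best=182, r--
l=1 r=12: min(15,5)*11=55 best=182, r--
l=1 r=11: min(15,2)*10=20 best=182, r--
l=1 r=10: min(15,16)*9=135 best=182, l++
l=2 r=10: min(16,16)*8=128 best=182, r--
l=2 r=9: min(16,10)*7=70 best=182, r--
l=2 r=8: min(16,2)*6=12 best=182, r--
l=2 r=7: min(16,19)*5=80 best=182, l++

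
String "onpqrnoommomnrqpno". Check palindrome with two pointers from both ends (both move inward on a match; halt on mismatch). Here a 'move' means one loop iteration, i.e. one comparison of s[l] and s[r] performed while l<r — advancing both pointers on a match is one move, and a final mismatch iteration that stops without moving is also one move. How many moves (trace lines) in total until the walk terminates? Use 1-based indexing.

l=1 r=18: 'o'=='o', l++,r--
l=2 r=17: 'n'=='n', l++,r--
l=3 r=16: 'p'=='p', l++,r--
l=4 r=15: 'q'=='q', l++,r--
l=5 r=14: 'r'=='r', l++,r--
l=6 r=13: 'n'=='n', l++,r--
l=7 r=12: 'o'!='m', stop

7 moves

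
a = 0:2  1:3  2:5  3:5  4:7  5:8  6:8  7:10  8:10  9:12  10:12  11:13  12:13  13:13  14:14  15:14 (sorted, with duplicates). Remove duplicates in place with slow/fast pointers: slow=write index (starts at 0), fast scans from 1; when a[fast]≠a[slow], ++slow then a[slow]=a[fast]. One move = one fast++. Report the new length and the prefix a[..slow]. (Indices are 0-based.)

length 9; prefix = [2, 3, 5, 7, 8, 10, 12, 13, 14]

slow=0 fast=1: a[fast]=3≠a[slow]=2 write a[1]=3, slow++,fast++
slow=1 fast=2: a[fast]=5≠a[slow]=3 write a[2]=5, slow++,fast++
slow=2 fast=3: a[fast]=5=a[slow] dup, fast++
slow=2 fast=4: a[fast]=7≠a[slow]=5 write a[3]=7, slow++,fast++
slow=3 fast=5: a[fast]=8≠a[slow]=7 write a[4]=8, slow++,fast++
slow=4 fast=6: a[fast]=8=a[slow] dup, fast++
slow=4 fast=7: a[fast]=10≠a[slow]=8 write a[5]=10, slow++,fast++
slow=5 fast=8: a[fast]=10=a[slow] dup, fast++
slow=5 fast=9: a[fast]=12≠a[slow]=10 write a[6]=12, slow++,fast++
slow=6 fast=10: a[fast]=12=a[slow] dup, fast++
slow=6 fast=11: a[fast]=13≠a[slow]=12 write a[7]=13, slow++,fast++
slow=7 fast=12: a[fast]=13=a[slow] dup, fast++
slow=7 fast=13: a[fast]=13=a[slow] dup, fast++
slow=7 fast=14: a[fast]=14≠a[slow]=13 write a[8]=14, slow++,fast++
slow=8 fast=15: a[fast]=14=a[slow] dup, fast++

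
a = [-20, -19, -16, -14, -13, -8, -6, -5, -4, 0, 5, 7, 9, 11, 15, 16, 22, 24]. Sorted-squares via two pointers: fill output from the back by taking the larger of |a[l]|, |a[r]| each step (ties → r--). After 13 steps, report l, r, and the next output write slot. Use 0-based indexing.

l=6, r=10, next write slot=4

[0,17] |-20|<=|24| out[17]=576 → r--
[0,16] |-20|<=|22| out[16]=484 → r--
[0,15] |-20|>|16| out[15]=400 → l++
[1,15] |-19|>|16| out[14]=361 → l++
[2,15] |-16|<=|16| out[13]=256 → r--
[2,14] |-16|>|15| out[12]=256 → l++
[3,14] |-14|<=|15| out[11]=225 → r--
[3,13] |-14|>|11| out[10]=196 → l++
[4,13] |-13|>|11| out[9]=169 → l++
[5,13] |-8|<=|11| out[8]=121 → r--
[5,12] |-8|<=|9| out[7]=81 → r--
[5,11] |-8|>|7| out[6]=64 → l++
[6,11] |-6|<=|7| out[5]=49 → r--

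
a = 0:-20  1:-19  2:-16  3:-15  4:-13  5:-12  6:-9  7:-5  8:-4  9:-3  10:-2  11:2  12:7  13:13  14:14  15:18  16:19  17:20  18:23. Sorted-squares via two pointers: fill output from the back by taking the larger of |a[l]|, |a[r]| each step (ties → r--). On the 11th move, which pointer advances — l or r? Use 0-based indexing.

l

l=0 r=18: |-20|<=|23| out[18]=529, r--
l=0 r=17: |-20|<=|20| out[17]=400, r--
l=0 r=16: |-20|>|19| out[16]=400, l++
l=1 r=16: |-19|<=|19| out[15]=361, r--
l=1 r=15: |-19|>|18| out[14]=361, l++
l=2 r=15: |-16|<=|18| out[13]=324, r--
l=2 r=14: |-16|>|14| out[12]=256, l++
l=3 r=14: |-15|>|14| out[11]=225, l++
l=4 r=14: |-13|<=|14| out[10]=196, r--
l=4 r=13: |-13|<=|13| out[9]=169, r--
l=4 r=12: |-13|>|7| out[8]=169, l++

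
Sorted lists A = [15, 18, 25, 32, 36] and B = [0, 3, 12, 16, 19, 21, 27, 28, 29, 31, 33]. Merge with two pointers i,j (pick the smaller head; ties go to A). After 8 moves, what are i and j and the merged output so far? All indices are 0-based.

i=2, j=6, merged so far=[0, 3, 12, 15, 16, 18, 19, 21]

i=0 j=0: A[i]=15>B[j]=0 take 0, j++
i=0 j=1: A[i]=15>B[j]=3 take 3, j++
i=0 j=2: A[i]=15>B[j]=12 take 12, j++
i=0 j=3: A[i]=15<=B[j]=16 take 15, i++
i=1 j=3: A[i]=18>B[j]=16 take 16, j++
i=1 j=4: A[i]=18<=B[j]=19 take 18, i++
i=2 j=4: A[i]=25>B[j]=19 take 19, j++
i=2 j=5: A[i]=25>B[j]=21 take 21, j++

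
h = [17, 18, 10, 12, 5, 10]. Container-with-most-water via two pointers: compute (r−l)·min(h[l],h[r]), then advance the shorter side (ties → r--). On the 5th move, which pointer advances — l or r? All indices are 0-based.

l=0 r=5: min(17,10)*5=50 best=50 *, r--
l=0 r=4: min(17,5)*4=20 best=50, r--
l=0 r=3: min(17,12)*3=36 best=50, r--
l=0 r=2: min(17,10)*2=20 best=50, r--
l=0 r=1: min(17,18)*1=17 best=50, l++

l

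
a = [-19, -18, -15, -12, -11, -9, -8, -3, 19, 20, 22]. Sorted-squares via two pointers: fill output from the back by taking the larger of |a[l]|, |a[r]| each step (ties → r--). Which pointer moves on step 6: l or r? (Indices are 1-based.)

l

l=1 r=11: |-19|<=|22| out[11]=484, r--
l=1 r=10: |-19|<=|20| out[10]=400, r--
l=1 r=9: |-19|<=|19| out[9]=361, r--
l=1 r=8: |-19|>|-3| out[8]=361, l++
l=2 r=8: |-18|>|-3| out[7]=324, l++
l=3 r=8: |-15|>|-3| out[6]=225, l++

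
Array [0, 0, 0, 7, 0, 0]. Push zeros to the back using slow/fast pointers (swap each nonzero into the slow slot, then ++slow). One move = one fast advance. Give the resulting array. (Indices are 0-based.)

(s=0,f=0) a[fast]=0 → fast++
(s=0,f=1) a[fast]=0 → fast++
(s=0,f=2) a[fast]=0 → fast++
(s=0,f=3) a[fast]=7≠0 swap→a[0]=7 → slow++,fast++
(s=1,f=4) a[fast]=0 → fast++
(s=1,f=5) a[fast]=0 → fast++

[7, 0, 0, 0, 0, 0]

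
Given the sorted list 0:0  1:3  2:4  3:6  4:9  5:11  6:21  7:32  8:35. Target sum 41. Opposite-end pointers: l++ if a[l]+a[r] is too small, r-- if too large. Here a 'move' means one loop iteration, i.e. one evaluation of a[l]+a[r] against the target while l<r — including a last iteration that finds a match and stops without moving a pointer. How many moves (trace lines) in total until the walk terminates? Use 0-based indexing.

4 moves

l=0 r=8: 0+35=35 <41, l++
l=1 r=8: 3+35=38 <41, l++
l=2 r=8: 4+35=39 <41, l++
l=3 r=8: 6+35=41, found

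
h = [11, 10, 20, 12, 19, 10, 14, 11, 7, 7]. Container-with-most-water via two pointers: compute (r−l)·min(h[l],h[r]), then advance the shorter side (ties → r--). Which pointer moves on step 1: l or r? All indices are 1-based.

r

[1,10] min(11,7)*9=63 best=63 * → r--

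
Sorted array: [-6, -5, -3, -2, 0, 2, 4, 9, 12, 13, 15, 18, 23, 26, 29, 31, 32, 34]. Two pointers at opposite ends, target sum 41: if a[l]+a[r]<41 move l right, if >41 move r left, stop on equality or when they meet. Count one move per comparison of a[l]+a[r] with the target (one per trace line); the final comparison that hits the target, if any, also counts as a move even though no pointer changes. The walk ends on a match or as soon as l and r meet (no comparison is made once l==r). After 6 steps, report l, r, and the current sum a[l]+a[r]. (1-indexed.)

l=7, r=18, sum=38

l=1 r=18: -6+34=28 <41, l++
l=2 r=18: -5+34=29 <41, l++
l=3 r=18: -3+34=31 <41, l++
l=4 r=18: -2+34=32 <41, l++
l=5 r=18: 0+34=34 <41, l++
l=6 r=18: 2+34=36 <41, l++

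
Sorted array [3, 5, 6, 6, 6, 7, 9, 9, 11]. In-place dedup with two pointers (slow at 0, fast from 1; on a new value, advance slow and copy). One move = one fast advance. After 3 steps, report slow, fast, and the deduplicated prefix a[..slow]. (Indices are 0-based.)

(s=0,f=1) a[fast]=5≠a[slow]=3 write a[1]=5 → slow++,fast++
(s=1,f=2) a[fast]=6≠a[slow]=5 write a[2]=6 → slow++,fast++
(s=2,f=3) a[fast]=6=a[slow] dup → fast++

slow=2, fast=4, prefix=[3, 5, 6]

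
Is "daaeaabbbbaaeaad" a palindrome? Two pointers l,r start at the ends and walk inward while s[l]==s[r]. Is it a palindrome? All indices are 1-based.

[1,16] 'd'=='d' → l++,r--
[2,15] 'a'=='a' → l++,r--
[3,14] 'a'=='a' → l++,r--
[4,13] 'e'=='e' → l++,r--
[5,12] 'a'=='a' → l++,r--
[6,11] 'a'=='a' → l++,r--
[7,10] 'b'=='b' → l++,r--
[8,9] 'b'=='b' → l++,r--

palindrome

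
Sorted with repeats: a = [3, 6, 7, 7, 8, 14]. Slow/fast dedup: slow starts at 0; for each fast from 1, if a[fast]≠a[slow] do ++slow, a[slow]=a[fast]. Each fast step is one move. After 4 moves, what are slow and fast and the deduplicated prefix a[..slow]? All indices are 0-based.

(s=0,f=1) a[fast]=6≠a[slow]=3 write a[1]=6 → slow++,fast++
(s=1,f=2) a[fast]=7≠a[slow]=6 write a[2]=7 → slow++,fast++
(s=2,f=3) a[fast]=7=a[slow] dup → fast++
(s=2,f=4) a[fast]=8≠a[slow]=7 write a[3]=8 → slow++,fast++

slow=3, fast=5, prefix=[3, 6, 7, 8]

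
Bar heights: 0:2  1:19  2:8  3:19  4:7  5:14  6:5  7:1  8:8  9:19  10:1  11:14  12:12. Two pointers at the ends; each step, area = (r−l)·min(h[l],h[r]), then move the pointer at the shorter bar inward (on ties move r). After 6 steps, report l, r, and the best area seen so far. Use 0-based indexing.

l=0 r=12: min(2,12)*12=24 best=24 *, l++
l=1 r=12: min(19,12)*11=132 best=132 *, r--
l=1 r=11: min(19,14)*10=140 best=140 *, r--
l=1 r=10: min(19,1)*9=9 best=140, r--
l=1 r=9: min(19,19)*8=152 best=152 *, r--
l=1 r=8: min(19,8)*7=56 best=152, r--

l=1, r=7, best area=152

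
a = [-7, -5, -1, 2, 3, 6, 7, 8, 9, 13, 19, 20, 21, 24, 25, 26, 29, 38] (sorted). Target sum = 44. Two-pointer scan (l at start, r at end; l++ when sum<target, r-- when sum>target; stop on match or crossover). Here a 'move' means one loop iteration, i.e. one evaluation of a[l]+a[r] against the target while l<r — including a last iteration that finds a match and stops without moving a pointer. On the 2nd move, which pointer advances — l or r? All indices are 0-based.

l=0 r=17: -7+38=31 <44, l++
l=1 r=17: -5+38=33 <44, l++

l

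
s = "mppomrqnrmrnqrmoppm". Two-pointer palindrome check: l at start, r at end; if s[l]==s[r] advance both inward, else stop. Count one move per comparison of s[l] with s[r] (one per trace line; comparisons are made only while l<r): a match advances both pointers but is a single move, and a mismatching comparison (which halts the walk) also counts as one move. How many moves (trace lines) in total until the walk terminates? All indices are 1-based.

9 moves

l=1 r=19: 'm'=='m', l++,r--
l=2 r=18: 'p'=='p', l++,r--
l=3 r=17: 'p'=='p', l++,r--
l=4 r=16: 'o'=='o', l++,r--
l=5 r=15: 'm'=='m', l++,r--
l=6 r=14: 'r'=='r', l++,r--
l=7 r=13: 'q'=='q', l++,r--
l=8 r=12: 'n'=='n', l++,r--
l=9 r=11: 'r'=='r', l++,r--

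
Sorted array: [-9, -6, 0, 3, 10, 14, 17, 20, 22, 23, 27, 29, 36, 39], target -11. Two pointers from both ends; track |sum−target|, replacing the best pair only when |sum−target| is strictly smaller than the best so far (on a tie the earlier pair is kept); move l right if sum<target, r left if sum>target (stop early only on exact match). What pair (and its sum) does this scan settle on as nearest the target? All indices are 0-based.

pair (-9, 0) with sum -9 (|Δ|=2)

[0,13] -9+39=30 d=41 * → r--
[0,12] -9+36=27 d=38 * → r--
[0,11] -9+29=20 d=31 * → r--
[0,10] -9+27=18 d=29 * → r--
[0,9] -9+23=14 d=25 * → r--
[0,8] -9+22=13 d=24 * → r--
[0,7] -9+20=11 d=22 * → r--
[0,6] -9+17=8 d=19 * → r--
[0,5] -9+14=5 d=16 * → r--
[0,4] -9+10=1 d=12 * → r--
[0,3] -9+3=-6 d=5 * → r--
[0,2] -9+0=-9 d=2 * → r--
[0,1] -9+-6=-15 d=4 → l++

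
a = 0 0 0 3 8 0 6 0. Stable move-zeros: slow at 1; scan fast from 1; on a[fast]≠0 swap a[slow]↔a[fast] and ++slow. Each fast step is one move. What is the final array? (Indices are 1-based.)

[3, 8, 6, 0, 0, 0, 0, 0]

slow=1 fast=1: a[fast]=0, fast++
slow=1 fast=2: a[fast]=0, fast++
slow=1 fast=3: a[fast]=0, fast++
slow=1 fast=4: a[fast]=3≠0 swap→a[1]=3, slow++,fast++
slow=2 fast=5: a[fast]=8≠0 swap→a[2]=8, slow++,fast++
slow=3 fast=6: a[fast]=0, fast++
slow=3 fast=7: a[fast]=6≠0 swap→a[3]=6, slow++,fast++
slow=4 fast=8: a[fast]=0, fast++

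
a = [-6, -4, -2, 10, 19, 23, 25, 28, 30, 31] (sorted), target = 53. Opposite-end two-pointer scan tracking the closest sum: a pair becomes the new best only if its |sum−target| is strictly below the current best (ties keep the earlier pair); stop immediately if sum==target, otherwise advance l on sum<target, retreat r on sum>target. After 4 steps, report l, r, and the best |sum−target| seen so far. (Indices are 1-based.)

l=1 r=10: -6+31=25 d=28 *, l++
l=2 r=10: -4+31=27 d=26 *, l++
l=3 r=10: -2+31=29 d=24 *, l++
l=4 r=10: 10+31=41 d=12 *, l++

l=5, r=10, best |Δ|=12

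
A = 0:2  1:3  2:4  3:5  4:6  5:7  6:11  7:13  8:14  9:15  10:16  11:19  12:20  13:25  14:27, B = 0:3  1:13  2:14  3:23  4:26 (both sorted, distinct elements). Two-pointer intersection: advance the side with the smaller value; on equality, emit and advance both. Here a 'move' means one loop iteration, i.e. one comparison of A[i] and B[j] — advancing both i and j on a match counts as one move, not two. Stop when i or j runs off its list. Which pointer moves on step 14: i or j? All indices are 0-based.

j

i=0 j=0: 2<3, i++
i=1 j=0: 3==3 emit, i++,j++
i=2 j=1: 4<13, i++
i=3 j=1: 5<13, i++
i=4 j=1: 6<13, i++
i=5 j=1: 7<13, i++
i=6 j=1: 11<13, i++
i=7 j=1: 13==13 emit, i++,j++
i=8 j=2: 14==14 emit, i++,j++
i=9 j=3: 15<23, i++
i=10 j=3: 16<23, i++
i=11 j=3: 19<23, i++
i=12 j=3: 20<23, i++
i=13 j=3: 25>23, j++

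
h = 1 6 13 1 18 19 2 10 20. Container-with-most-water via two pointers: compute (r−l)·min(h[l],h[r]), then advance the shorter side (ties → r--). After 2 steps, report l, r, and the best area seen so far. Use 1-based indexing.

l=3, r=9, best area=42

l=1 r=9: min(1,20)*8=8 best=8 *, l++
l=2 r=9: min(6,20)*7=42 best=42 *, l++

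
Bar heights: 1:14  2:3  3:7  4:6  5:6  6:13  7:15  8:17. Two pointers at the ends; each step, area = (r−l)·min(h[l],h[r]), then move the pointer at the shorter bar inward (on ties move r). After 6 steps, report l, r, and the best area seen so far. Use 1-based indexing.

l=1 r=8: min(14,17)*7=98 best=98 *, l++
l=2 r=8: min(3,17)*6=18 best=98, l++
l=3 r=8: min(7,17)*5=35 best=98, l++
l=4 r=8: min(6,17)*4=24 best=98, l++
l=5 r=8: min(6,17)*3=18 best=98, l++
l=6 r=8: min(13,17)*2=26 best=98, l++

l=7, r=8, best area=98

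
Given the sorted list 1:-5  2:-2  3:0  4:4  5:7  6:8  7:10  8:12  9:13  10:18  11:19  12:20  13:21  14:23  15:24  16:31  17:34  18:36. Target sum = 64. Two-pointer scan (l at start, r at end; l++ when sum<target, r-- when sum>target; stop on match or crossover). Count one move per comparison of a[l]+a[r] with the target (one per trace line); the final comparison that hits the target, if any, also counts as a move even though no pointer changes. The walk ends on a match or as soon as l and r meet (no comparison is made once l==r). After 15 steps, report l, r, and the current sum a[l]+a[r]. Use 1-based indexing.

l=16, r=18, sum=67

[1,18] -5+36=31 <64 → l++
[2,18] -2+36=34 <64 → l++
[3,18] 0+36=36 <64 → l++
[4,18] 4+36=40 <64 → l++
[5,18] 7+36=43 <64 → l++
[6,18] 8+36=44 <64 → l++
[7,18] 10+36=46 <64 → l++
[8,18] 12+36=48 <64 → l++
[9,18] 13+36=49 <64 → l++
[10,18] 18+36=54 <64 → l++
[11,18] 19+36=55 <64 → l++
[12,18] 20+36=56 <64 → l++
[13,18] 21+36=57 <64 → l++
[14,18] 23+36=59 <64 → l++
[15,18] 24+36=60 <64 → l++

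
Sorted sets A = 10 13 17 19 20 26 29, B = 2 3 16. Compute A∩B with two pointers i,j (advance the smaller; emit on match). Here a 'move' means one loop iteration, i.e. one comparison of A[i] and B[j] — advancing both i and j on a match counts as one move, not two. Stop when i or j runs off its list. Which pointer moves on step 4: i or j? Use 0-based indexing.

i=0 j=0: 10>2, j++
i=0 j=1: 10>3, j++
i=0 j=2: 10<16, i++
i=1 j=2: 13<16, i++

i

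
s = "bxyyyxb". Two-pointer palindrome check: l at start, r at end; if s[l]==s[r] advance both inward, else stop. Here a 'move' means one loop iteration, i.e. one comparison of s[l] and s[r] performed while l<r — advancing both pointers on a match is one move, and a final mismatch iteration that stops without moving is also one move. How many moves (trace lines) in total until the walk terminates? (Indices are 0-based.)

3 moves

l=0 r=6: 'b'=='b', l++,r--
l=1 r=5: 'x'=='x', l++,r--
l=2 r=4: 'y'=='y', l++,r--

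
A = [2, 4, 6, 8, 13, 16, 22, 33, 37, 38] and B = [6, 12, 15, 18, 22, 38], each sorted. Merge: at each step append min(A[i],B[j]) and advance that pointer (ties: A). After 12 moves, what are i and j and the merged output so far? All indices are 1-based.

i=1 j=1: A[i]=2<=B[j]=6 take 2, i++
i=2 j=1: A[i]=4<=B[j]=6 take 4, i++
i=3 j=1: A[i]=6<=B[j]=6 take 6, i++
i=4 j=1: A[i]=8>B[j]=6 take 6, j++
i=4 j=2: A[i]=8<=B[j]=12 take 8, i++
i=5 j=2: A[i]=13>B[j]=12 take 12, j++
i=5 j=3: A[i]=13<=B[j]=15 take 13, i++
i=6 j=3: A[i]=16>B[j]=15 take 15, j++
i=6 j=4: A[i]=16<=B[j]=18 take 16, i++
i=7 j=4: A[i]=22>B[j]=18 take 18, j++
i=7 j=5: A[i]=22<=B[j]=22 take 22, i++
i=8 j=5: A[i]=33>B[j]=22 take 22, j++

i=8, j=6, merged so far=[2, 4, 6, 6, 8, 12, 13, 15, 16, 18, 22, 22]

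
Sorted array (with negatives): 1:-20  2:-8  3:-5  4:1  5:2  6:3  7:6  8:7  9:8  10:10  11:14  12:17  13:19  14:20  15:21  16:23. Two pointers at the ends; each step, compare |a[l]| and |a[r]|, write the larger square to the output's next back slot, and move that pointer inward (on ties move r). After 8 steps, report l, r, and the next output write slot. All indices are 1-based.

[1,16] |-20|<=|23| out[16]=529 → r--
[1,15] |-20|<=|21| out[15]=441 → r--
[1,14] |-20|<=|20| out[14]=400 → r--
[1,13] |-20|>|19| out[13]=400 → l++
[2,13] |-8|<=|19| out[12]=361 → r--
[2,12] |-8|<=|17| out[11]=289 → r--
[2,11] |-8|<=|14| out[10]=196 → r--
[2,10] |-8|<=|10| out[9]=100 → r--

l=2, r=9, next write slot=8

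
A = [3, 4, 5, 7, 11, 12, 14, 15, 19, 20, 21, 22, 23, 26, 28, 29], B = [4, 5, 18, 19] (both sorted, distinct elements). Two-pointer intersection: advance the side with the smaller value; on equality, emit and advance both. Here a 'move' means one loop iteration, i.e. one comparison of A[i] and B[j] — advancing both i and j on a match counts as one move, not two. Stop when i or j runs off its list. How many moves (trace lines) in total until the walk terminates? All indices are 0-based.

10 moves

i=0 j=0: 3<4, i++
i=1 j=0: 4==4 emit, i++,j++
i=2 j=1: 5==5 emit, i++,j++
i=3 j=2: 7<18, i++
i=4 j=2: 11<18, i++
i=5 j=2: 12<18, i++
i=6 j=2: 14<18, i++
i=7 j=2: 15<18, i++
i=8 j=2: 19>18, j++
i=8 j=3: 19==19 emit, i++,j++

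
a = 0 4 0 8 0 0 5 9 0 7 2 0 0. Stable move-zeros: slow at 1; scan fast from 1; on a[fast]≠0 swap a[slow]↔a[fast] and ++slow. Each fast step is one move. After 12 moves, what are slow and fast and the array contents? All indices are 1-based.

slow=7, fast=13, a=[4, 8, 5, 9, 7, 2, 0, 0, 0, 0, 0, 0, 0]

slow=1 fast=1: a[fast]=0, fast++
slow=1 fast=2: a[fast]=4≠0 swap→a[1]=4, slow++,fast++
slow=2 fast=3: a[fast]=0, fast++
slow=2 fast=4: a[fast]=8≠0 swap→a[2]=8, slow++,fast++
slow=3 fast=5: a[fast]=0, fast++
slow=3 fast=6: a[fast]=0, fast++
slow=3 fast=7: a[fast]=5≠0 swap→a[3]=5, slow++,fast++
slow=4 fast=8: a[fast]=9≠0 swap→a[4]=9, slow++,fast++
slow=5 fast=9: a[fast]=0, fast++
slow=5 fast=10: a[fast]=7≠0 swap→a[5]=7, slow++,fast++
slow=6 fast=11: a[fast]=2≠0 swap→a[6]=2, slow++,fast++
slow=7 fast=12: a[fast]=0, fast++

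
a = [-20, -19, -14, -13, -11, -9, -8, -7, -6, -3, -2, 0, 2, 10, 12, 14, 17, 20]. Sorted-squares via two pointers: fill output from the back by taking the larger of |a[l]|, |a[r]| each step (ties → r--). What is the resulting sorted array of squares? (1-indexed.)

[1,18] |-20|<=|20| out[18]=400 → r--
[1,17] |-20|>|17| out[17]=400 → l++
[2,17] |-19|>|17| out[16]=361 → l++
[3,17] |-14|<=|17| out[15]=289 → r--
[3,16] |-14|<=|14| out[14]=196 → r--
[3,15] |-14|>|12| out[13]=196 → l++
[4,15] |-13|>|12| out[12]=169 → l++
[5,15] |-11|<=|12| out[11]=144 → r--
[5,14] |-11|>|10| out[10]=121 → l++
[6,14] |-9|<=|10| out[9]=100 → r--
[6,13] |-9|>|2| out[8]=81 → l++
[7,13] |-8|>|2| out[7]=64 → l++
[8,13] |-7|>|2| out[6]=49 → l++
[9,13] |-6|>|2| out[5]=36 → l++
[10,13] |-3|>|2| out[4]=9 → l++
[11,13] |-2|<=|2| out[3]=4 → r--
[11,12] |-2|>|0| out[2]=4 → l++
[12,12] |0|<=|0| out[1]=0 → r--

[0, 4, 4, 9, 36, 49, 64, 81, 100, 121, 144, 169, 196, 196, 289, 361, 400, 400]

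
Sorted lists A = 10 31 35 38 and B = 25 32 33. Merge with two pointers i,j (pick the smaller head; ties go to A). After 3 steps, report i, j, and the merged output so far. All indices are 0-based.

i=2, j=1, merged so far=[10, 25, 31]

[i=0,j=0] A[i]=10<=B[j]=25 take 10 → i++
[i=1,j=0] A[i]=31>B[j]=25 take 25 → j++
[i=1,j=1] A[i]=31<=B[j]=32 take 31 → i++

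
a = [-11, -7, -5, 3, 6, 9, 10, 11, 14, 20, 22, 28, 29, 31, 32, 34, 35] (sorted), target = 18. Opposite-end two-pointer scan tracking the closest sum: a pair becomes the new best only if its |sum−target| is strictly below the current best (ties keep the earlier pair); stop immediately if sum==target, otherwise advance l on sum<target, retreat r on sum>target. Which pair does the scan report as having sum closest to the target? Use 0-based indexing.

l=0 r=16: -11+35=24 d=6 *, r--
l=0 r=15: -11+34=23 d=5 *, r--
l=0 r=14: -11+32=21 d=3 *, r--
l=0 r=13: -11+31=20 d=2 *, r--
l=0 r=12: -11+29=18 d=0 *, stop

pair (-11, 29) with sum 18 (|Δ|=0)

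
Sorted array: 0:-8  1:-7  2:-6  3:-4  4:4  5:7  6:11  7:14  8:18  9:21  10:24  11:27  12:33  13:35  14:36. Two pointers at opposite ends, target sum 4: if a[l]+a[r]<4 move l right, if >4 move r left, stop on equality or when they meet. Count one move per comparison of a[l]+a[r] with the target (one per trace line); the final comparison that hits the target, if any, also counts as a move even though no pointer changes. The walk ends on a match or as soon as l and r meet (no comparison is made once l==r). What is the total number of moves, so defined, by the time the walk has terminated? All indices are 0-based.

10 moves

l=0 r=14: -8+36=28 >4, r--
l=0 r=13: -8+35=27 >4, r--
l=0 r=12: -8+33=25 >4, r--
l=0 r=11: -8+27=19 >4, r--
l=0 r=10: -8+24=16 >4, r--
l=0 r=9: -8+21=13 >4, r--
l=0 r=8: -8+18=10 >4, r--
l=0 r=7: -8+14=6 >4, r--
l=0 r=6: -8+11=3 <4, l++
l=1 r=6: -7+11=4, found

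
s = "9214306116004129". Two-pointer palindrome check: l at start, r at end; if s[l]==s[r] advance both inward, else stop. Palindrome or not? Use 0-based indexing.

not a palindrome (mismatch at 4,11)

l=0 r=15: '9'=='9', l++,r--
l=1 r=14: '2'=='2', l++,r--
l=2 r=13: '1'=='1', l++,r--
l=3 r=12: '4'=='4', l++,r--
l=4 r=11: '3'!='0', stop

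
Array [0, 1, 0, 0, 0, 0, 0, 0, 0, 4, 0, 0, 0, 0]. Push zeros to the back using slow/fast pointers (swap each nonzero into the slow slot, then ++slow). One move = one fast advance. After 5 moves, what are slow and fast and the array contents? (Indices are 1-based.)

(s=1,f=1) a[fast]=0 → fast++
(s=1,f=2) a[fast]=1≠0 swap→a[1]=1 → slow++,fast++
(s=2,f=3) a[fast]=0 → fast++
(s=2,f=4) a[fast]=0 → fast++
(s=2,f=5) a[fast]=0 → fast++

slow=2, fast=6, a=[1, 0, 0, 0, 0, 0, 0, 0, 0, 4, 0, 0, 0, 0]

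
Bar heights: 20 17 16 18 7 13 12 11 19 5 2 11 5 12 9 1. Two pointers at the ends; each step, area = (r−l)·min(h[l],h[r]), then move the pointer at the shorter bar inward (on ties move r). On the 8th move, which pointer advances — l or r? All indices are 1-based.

r

[1,16] min(20,1)*15=15 best=15 * → r--
[1,15] min(20,9)*14=126 best=126 * → r--
[1,14] min(20,12)*13=156 best=156 * → r--
[1,13] min(20,5)*12=60 best=156 → r--
[1,12] min(20,11)*11=121 best=156 → r--
[1,11] min(20,2)*10=20 best=156 → r--
[1,10] min(20,5)*9=45 best=156 → r--
[1,9] min(20,19)*8=152 best=156 → r--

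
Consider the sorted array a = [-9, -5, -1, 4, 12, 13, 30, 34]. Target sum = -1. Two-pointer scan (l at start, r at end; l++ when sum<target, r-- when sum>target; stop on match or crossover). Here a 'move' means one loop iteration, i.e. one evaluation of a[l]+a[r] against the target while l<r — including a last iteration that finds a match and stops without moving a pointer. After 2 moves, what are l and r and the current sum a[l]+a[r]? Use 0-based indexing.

[0,7] -9+34=25 >-1 → r--
[0,6] -9+30=21 >-1 → r--

l=0, r=5, sum=4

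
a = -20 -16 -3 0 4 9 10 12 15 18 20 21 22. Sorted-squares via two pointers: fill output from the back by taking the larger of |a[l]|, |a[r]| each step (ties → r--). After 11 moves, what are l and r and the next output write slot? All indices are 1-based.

l=1 r=13: |-20|<=|22| out[13]=484, r--
l=1 r=12: |-20|<=|21| out[12]=441, r--
l=1 r=11: |-20|<=|20| out[11]=400, r--
l=1 r=10: |-20|>|18| out[10]=400, l++
l=2 r=10: |-16|<=|18| out[9]=324, r--
l=2 r=9: |-16|>|15| out[8]=256, l++
l=3 r=9: |-3|<=|15| out[7]=225, r--
l=3 r=8: |-3|<=|12| out[6]=144, r--
l=3 r=7: |-3|<=|10| out[5]=100, r--
l=3 r=6: |-3|<=|9| out[4]=81, r--
l=3 r=5: |-3|<=|4| out[3]=16, r--

l=3, r=4, next write slot=2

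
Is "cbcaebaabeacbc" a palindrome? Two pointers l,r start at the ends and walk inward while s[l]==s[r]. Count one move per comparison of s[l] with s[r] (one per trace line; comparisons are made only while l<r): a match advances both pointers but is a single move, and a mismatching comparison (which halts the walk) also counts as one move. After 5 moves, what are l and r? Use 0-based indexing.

l=5, r=8

l=0 r=13: 'c'=='c', l++,r--
l=1 r=12: 'b'=='b', l++,r--
l=2 r=11: 'c'=='c', l++,r--
l=3 r=10: 'a'=='a', l++,r--
l=4 r=9: 'e'=='e', l++,r--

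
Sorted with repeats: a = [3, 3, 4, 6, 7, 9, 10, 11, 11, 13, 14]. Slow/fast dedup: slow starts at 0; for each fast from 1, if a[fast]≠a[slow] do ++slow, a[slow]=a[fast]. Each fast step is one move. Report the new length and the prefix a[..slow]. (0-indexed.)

length 9; prefix = [3, 4, 6, 7, 9, 10, 11, 13, 14]

(s=0,f=1) a[fast]=3=a[slow] dup → fast++
(s=0,f=2) a[fast]=4≠a[slow]=3 write a[1]=4 → slow++,fast++
(s=1,f=3) a[fast]=6≠a[slow]=4 write a[2]=6 → slow++,fast++
(s=2,f=4) a[fast]=7≠a[slow]=6 write a[3]=7 → slow++,fast++
(s=3,f=5) a[fast]=9≠a[slow]=7 write a[4]=9 → slow++,fast++
(s=4,f=6) a[fast]=10≠a[slow]=9 write a[5]=10 → slow++,fast++
(s=5,f=7) a[fast]=11≠a[slow]=10 write a[6]=11 → slow++,fast++
(s=6,f=8) a[fast]=11=a[slow] dup → fast++
(s=6,f=9) a[fast]=13≠a[slow]=11 write a[7]=13 → slow++,fast++
(s=7,f=10) a[fast]=14≠a[slow]=13 write a[8]=14 → slow++,fast++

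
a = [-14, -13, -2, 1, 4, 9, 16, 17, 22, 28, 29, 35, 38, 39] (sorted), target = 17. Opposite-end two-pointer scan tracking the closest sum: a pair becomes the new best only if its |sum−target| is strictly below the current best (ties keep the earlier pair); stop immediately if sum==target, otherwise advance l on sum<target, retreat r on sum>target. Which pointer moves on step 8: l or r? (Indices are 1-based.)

r

[1,14] -14+39=25 d=8 * → r--
[1,13] -14+38=24 d=7 * → r--
[1,12] -14+35=21 d=4 * → r--
[1,11] -14+29=15 d=2 * → l++
[2,11] -13+29=16 d=1 * → l++
[3,11] -2+29=27 d=10 → r--
[3,10] -2+28=26 d=9 → r--
[3,9] -2+22=20 d=3 → r--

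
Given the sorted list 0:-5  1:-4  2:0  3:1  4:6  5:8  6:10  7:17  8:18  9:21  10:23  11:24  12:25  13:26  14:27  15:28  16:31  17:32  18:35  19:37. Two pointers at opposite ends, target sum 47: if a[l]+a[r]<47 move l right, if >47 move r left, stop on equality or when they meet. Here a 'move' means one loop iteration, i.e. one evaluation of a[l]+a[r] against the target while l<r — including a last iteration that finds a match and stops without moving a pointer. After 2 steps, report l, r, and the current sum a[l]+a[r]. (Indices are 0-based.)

l=2, r=19, sum=37

[0,19] -5+37=32 <47 → l++
[1,19] -4+37=33 <47 → l++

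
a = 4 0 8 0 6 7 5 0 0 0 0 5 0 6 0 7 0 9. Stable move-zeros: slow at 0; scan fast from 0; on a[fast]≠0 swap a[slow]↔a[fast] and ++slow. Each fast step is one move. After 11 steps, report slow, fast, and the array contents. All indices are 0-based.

slow=0 fast=0: a[fast]=4≠0 swap→a[0]=4, slow++,fast++
slow=1 fast=1: a[fast]=0, fast++
slow=1 fast=2: a[fast]=8≠0 swap→a[1]=8, slow++,fast++
slow=2 fast=3: a[fast]=0, fast++
slow=2 fast=4: a[fast]=6≠0 swap→a[2]=6, slow++,fast++
slow=3 fast=5: a[fast]=7≠0 swap→a[3]=7, slow++,fast++
slow=4 fast=6: a[fast]=5≠0 swap→a[4]=5, slow++,fast++
slow=5 fast=7: a[fast]=0, fast++
slow=5 fast=8: a[fast]=0, fast++
slow=5 fast=9: a[fast]=0, fast++
slow=5 fast=10: a[fast]=0, fast++

slow=5, fast=11, a=[4, 8, 6, 7, 5, 0, 0, 0, 0, 0, 0, 5, 0, 6, 0, 7, 0, 9]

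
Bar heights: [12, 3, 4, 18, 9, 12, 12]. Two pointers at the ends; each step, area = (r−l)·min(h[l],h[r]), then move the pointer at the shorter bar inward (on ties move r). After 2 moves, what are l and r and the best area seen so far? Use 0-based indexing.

l=0, r=4, best area=72

l=0 r=6: min(12,12)*6=72 best=72 *, r--
l=0 r=5: min(12,12)*5=60 best=72, r--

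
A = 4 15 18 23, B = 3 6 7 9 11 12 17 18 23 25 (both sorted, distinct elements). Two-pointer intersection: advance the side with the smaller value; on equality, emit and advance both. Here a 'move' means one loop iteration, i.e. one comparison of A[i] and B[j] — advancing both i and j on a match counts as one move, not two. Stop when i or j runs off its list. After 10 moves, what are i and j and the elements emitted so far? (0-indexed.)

[i=0,j=0] 4>3 → j++
[i=0,j=1] 4<6 → i++
[i=1,j=1] 15>6 → j++
[i=1,j=2] 15>7 → j++
[i=1,j=3] 15>9 → j++
[i=1,j=4] 15>11 → j++
[i=1,j=5] 15>12 → j++
[i=1,j=6] 15<17 → i++
[i=2,j=6] 18>17 → j++
[i=2,j=7] 18==18 emit → i++,j++

i=3, j=8, emitted=[18]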